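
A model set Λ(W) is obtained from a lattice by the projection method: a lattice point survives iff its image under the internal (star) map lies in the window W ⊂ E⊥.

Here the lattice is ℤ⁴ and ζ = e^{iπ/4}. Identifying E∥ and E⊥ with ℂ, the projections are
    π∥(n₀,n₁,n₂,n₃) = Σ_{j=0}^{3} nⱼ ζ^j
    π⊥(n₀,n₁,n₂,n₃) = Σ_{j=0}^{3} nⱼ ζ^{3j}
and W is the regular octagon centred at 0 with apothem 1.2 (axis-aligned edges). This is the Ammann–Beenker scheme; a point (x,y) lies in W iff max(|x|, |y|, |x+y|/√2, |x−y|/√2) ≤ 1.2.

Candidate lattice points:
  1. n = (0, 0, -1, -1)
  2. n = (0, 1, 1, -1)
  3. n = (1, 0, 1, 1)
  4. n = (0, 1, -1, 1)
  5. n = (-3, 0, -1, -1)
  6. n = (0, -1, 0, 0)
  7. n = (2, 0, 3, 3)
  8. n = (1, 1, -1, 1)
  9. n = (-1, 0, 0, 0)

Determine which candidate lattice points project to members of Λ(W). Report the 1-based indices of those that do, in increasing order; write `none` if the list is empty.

1, 6, 9

π⊥(n) = n₀ + n₁ζ³ + n₂ζ⁶ + n₃ζ⁹ where ζ = e^{iπ/4}.
candidate 1: n = (0, 0, -1, -1) → π⊥ ≈ (-0.70711, +0.29289); max(|x|,|y|,|x±y|/√2) = 0.70711 ≤ 1.2 ⇒ ∈ W
candidate 2: n = (0, 1, 1, -1) → π⊥ ≈ (-1.41421, -1.00000); max(|x|,|y|,|x±y|/√2) = 1.70711 > 1.2 ⇒ ∉ W
candidate 3: n = (1, 0, 1, 1) → π⊥ ≈ (+1.70711, -0.29289); max(|x|,|y|,|x±y|/√2) = 1.70711 > 1.2 ⇒ ∉ W
candidate 4: n = (0, 1, -1, 1) → π⊥ ≈ (+0.00000, +2.41421); max(|x|,|y|,|x±y|/√2) = 2.41421 > 1.2 ⇒ ∉ W
candidate 5: n = (-3, 0, -1, -1) → π⊥ ≈ (-3.70711, +0.29289); max(|x|,|y|,|x±y|/√2) = 3.70711 > 1.2 ⇒ ∉ W
candidate 6: n = (0, -1, 0, 0) → π⊥ ≈ (+0.70711, -0.70711); max(|x|,|y|,|x±y|/√2) = 1.00000 ≤ 1.2 ⇒ ∈ W
candidate 7: n = (2, 0, 3, 3) → π⊥ ≈ (+4.12132, -0.87868); max(|x|,|y|,|x±y|/√2) = 4.12132 > 1.2 ⇒ ∉ W
candidate 8: n = (1, 1, -1, 1) → π⊥ ≈ (+1.00000, +2.41421); max(|x|,|y|,|x±y|/√2) = 2.41421 > 1.2 ⇒ ∉ W
candidate 9: n = (-1, 0, 0, 0) → π⊥ ≈ (-1.00000, +0.00000); max(|x|,|y|,|x±y|/√2) = 1.00000 ≤ 1.2 ⇒ ∈ W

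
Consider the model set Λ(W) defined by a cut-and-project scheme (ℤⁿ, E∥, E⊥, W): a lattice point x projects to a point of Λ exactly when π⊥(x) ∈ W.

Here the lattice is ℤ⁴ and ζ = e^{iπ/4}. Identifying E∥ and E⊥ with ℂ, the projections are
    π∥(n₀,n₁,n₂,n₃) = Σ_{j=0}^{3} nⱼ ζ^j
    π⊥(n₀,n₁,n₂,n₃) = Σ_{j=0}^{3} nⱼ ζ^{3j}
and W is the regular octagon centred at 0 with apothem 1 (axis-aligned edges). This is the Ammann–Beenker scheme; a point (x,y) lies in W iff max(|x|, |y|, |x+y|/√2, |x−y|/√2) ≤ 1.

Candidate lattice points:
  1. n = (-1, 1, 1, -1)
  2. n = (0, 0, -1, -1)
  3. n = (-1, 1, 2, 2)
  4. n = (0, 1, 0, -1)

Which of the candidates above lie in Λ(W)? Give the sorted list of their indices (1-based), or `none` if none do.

π⊥(n) = n₀ + n₁ζ³ + n₂ζ⁶ + n₃ζ⁹ where ζ = e^{iπ/4}.
candidate 1: n = (-1, 1, 1, -1) → π⊥ ≈ (-2.4142, -1.0000); max(|x|,|y|,|x±y|/√2) = 2.4142 > 1 ⇒ ∉ W
candidate 2: n = (0, 0, -1, -1) → π⊥ ≈ (-0.7071, +0.2929); max(|x|,|y|,|x±y|/√2) = 0.7071 ≤ 1 ⇒ ∈ W
candidate 3: n = (-1, 1, 2, 2) → π⊥ ≈ (-0.2929, +0.1213); max(|x|,|y|,|x±y|/√2) = 0.2929 ≤ 1 ⇒ ∈ W
candidate 4: n = (0, 1, 0, -1) → π⊥ ≈ (-1.4142, +0.0000); max(|x|,|y|,|x±y|/√2) = 1.4142 > 1 ⇒ ∉ W

2, 3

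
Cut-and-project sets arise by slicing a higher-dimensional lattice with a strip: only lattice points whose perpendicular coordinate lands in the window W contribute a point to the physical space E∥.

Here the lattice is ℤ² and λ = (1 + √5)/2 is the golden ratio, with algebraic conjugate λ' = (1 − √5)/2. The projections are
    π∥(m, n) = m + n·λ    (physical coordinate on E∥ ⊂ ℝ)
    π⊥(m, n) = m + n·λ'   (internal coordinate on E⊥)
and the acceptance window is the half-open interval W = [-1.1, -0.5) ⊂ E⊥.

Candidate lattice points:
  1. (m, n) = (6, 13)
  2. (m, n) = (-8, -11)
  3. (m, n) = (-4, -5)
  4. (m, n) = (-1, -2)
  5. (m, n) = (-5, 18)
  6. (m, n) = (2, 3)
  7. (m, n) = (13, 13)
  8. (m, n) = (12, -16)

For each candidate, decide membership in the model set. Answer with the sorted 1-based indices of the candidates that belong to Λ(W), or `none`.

3

λ' = (1−√5)/2 ≈ -0.6180.
[1] lift (6,13): star map gives -2.0344; window check -1.1 ≤ -2.0344 < -0.5 is false → out
[2] lift (-8,-11): star map gives -1.2016; window check -1.1 ≤ -1.2016 < -0.5 is false → out
[3] lift (-4,-5): star map gives -0.9098; window check -1.1 ≤ -0.9098 < -0.5 is true → IN Λ
[4] lift (-1,-2): star map gives 0.2361; window check -1.1 ≤ 0.2361 < -0.5 is false → out
[5] lift (-5,18): star map gives -16.1246; window check -1.1 ≤ -16.1246 < -0.5 is false → out
[6] lift (2,3): star map gives 0.1459; window check -1.1 ≤ 0.1459 < -0.5 is false → out
[7] lift (13,13): star map gives 4.9656; window check -1.1 ≤ 4.9656 < -0.5 is false → out
[8] lift (12,-16): star map gives 21.8885; window check -1.1 ≤ 21.8885 < -0.5 is false → out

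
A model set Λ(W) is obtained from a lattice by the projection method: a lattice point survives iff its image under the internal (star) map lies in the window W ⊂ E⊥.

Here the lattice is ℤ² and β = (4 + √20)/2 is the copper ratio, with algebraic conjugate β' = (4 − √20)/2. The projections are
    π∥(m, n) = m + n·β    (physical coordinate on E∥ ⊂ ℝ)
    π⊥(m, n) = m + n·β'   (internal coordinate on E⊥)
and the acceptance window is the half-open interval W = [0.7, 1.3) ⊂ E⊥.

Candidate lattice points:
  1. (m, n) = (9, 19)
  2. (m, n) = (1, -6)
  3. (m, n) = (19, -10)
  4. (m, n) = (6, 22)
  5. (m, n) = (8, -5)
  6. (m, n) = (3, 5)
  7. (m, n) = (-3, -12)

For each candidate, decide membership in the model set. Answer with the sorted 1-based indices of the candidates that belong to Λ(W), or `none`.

Compute β' = (4−√20)/2 = -0.23607, so π⊥(m,n) = m -0.23607·n.
#1 (9,19): internal coord 9 + (19)·β' = +4.51471; +4.51471 ∉ [0.7, 1.3) → out
#2 (1,-6): internal coord 1 + (-6)·β' = +2.41641; +2.41641 ∉ [0.7, 1.3) → out
#3 (19,-10): internal coord 19 + (-10)·β' = +21.36068; +21.36068 ∉ [0.7, 1.3) → out
#4 (6,22): internal coord 6 + (22)·β' = +0.80650; +0.80650 ∈ [0.7, 1.3) → IN Λ
#5 (8,-5): internal coord 8 + (-5)·β' = +9.18034; +9.18034 ∉ [0.7, 1.3) → out
#6 (3,5): internal coord 3 + (5)·β' = +1.81966; +1.81966 ∉ [0.7, 1.3) → out
#7 (-3,-12): internal coord -3 + (-12)·β' = -0.16718; -0.16718 ∉ [0.7, 1.3) → out

4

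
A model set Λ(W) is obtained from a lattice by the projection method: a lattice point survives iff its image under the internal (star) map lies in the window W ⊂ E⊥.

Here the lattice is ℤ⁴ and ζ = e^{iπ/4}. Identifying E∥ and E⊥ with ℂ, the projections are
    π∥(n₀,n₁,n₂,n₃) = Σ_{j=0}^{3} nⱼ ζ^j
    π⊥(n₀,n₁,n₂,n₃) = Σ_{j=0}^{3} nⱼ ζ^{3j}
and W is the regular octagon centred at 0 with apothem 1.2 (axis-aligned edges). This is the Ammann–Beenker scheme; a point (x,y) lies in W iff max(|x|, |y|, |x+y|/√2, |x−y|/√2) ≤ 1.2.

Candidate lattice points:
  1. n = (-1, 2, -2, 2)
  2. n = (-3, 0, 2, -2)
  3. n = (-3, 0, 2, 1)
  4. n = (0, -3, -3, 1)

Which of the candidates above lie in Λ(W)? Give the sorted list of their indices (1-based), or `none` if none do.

none

Internal map: ζ^{3j} for j=0..3 gives (1,0), (−√2/2,√2/2), (0,−1), (√2/2,√2/2).
candidate 1: n = (-1, 2, -2, 2) → π⊥ ≈ (-1.0000, +4.8284); max(|x|,|y|,|x±y|/√2) = 4.8284 > 1.2 ⇒ ∉ W
candidate 2: n = (-3, 0, 2, -2) → π⊥ ≈ (-4.4142, -3.4142); max(|x|,|y|,|x±y|/√2) = 5.5355 > 1.2 ⇒ ∉ W
candidate 3: n = (-3, 0, 2, 1) → π⊥ ≈ (-2.2929, -1.2929); max(|x|,|y|,|x±y|/√2) = 2.5355 > 1.2 ⇒ ∉ W
candidate 4: n = (0, -3, -3, 1) → π⊥ ≈ (+2.8284, +1.5858); max(|x|,|y|,|x±y|/√2) = 3.1213 > 1.2 ⇒ ∉ W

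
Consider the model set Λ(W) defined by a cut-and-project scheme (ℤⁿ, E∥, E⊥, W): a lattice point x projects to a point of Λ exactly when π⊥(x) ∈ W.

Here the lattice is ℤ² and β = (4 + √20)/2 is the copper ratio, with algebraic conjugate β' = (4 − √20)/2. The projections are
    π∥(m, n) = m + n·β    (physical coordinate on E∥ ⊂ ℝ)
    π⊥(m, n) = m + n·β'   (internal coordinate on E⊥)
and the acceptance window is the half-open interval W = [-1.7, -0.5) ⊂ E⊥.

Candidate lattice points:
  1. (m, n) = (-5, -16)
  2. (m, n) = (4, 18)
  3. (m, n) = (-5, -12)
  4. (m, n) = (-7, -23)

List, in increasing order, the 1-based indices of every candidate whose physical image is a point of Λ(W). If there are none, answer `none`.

Compute β' = (4−√20)/2 = -0.2361, so π⊥(m,n) = m -0.2361·n.
candidate 1: (m,n)=(-5,-16) → π∥ = -5-16·β ≈ -72.7771, π⊥ = -5-16·β' ≈ -1.2229 ∈ [-1.7, -0.5) ⇒ IN Λ
candidate 2: (m,n)=(4,18) → π∥ = 4+18·β ≈ 80.2492, π⊥ = 4+18·β' ≈ -0.2492 ∉ [-1.7, -0.5) ⇒ out
candidate 3: (m,n)=(-5,-12) → π∥ = -5-12·β ≈ -55.8328, π⊥ = -5-12·β' ≈ -2.1672 ∉ [-1.7, -0.5) ⇒ out
candidate 4: (m,n)=(-7,-23) → π∥ = -7-23·β ≈ -104.4296, π⊥ = -7-23·β' ≈ -1.5704 ∈ [-1.7, -0.5) ⇒ IN Λ

1, 4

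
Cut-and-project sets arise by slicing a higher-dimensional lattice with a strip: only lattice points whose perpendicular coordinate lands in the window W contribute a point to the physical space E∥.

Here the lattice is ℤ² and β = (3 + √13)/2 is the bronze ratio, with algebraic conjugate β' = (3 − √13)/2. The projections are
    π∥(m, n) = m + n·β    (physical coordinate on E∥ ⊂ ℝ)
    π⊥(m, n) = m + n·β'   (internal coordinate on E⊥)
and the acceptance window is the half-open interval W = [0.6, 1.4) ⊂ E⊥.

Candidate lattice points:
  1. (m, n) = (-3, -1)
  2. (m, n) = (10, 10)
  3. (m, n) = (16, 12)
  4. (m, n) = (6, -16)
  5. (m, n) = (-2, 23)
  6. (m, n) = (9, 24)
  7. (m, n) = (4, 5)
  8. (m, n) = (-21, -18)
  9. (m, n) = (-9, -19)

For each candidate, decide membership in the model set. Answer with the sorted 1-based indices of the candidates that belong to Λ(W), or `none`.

none

Compute β' = (3−√13)/2 = -0.3028, so π⊥(m,n) = m -0.3028·n.
#1 (-3,-1): internal coord -3 + (-1)·β' = -2.6972; -2.6972 ∉ [0.6, 1.4) → out
#2 (10,10): internal coord 10 + (10)·β' = +6.9722; +6.9722 ∉ [0.6, 1.4) → out
#3 (16,12): internal coord 16 + (12)·β' = +12.3667; +12.3667 ∉ [0.6, 1.4) → out
#4 (6,-16): internal coord 6 + (-16)·β' = +10.8444; +10.8444 ∉ [0.6, 1.4) → out
#5 (-2,23): internal coord -2 + (23)·β' = -8.9638; -8.9638 ∉ [0.6, 1.4) → out
#6 (9,24): internal coord 9 + (24)·β' = +1.7334; +1.7334 ∉ [0.6, 1.4) → out
#7 (4,5): internal coord 4 + (5)·β' = +2.4861; +2.4861 ∉ [0.6, 1.4) → out
#8 (-21,-18): internal coord -21 + (-18)·β' = -15.5500; -15.5500 ∉ [0.6, 1.4) → out
#9 (-9,-19): internal coord -9 + (-19)·β' = -3.2473; -3.2473 ∉ [0.6, 1.4) → out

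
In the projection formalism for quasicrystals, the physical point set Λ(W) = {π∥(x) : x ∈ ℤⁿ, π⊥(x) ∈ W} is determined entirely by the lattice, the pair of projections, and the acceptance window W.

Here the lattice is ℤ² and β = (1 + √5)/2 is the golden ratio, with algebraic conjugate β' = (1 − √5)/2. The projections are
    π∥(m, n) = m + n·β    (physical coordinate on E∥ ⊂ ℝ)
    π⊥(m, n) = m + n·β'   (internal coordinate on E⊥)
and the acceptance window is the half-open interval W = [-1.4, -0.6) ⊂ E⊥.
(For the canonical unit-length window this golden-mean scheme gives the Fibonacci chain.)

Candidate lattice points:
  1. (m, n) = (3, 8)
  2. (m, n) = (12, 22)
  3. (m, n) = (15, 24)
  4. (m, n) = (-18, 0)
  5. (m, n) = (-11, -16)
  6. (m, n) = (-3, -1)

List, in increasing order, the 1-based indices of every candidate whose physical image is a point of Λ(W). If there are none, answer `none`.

Compute β' = (1−√5)/2 = -0.6180, so π⊥(m,n) = m -0.6180·n.
candidate 1: (m,n)=(3,8) → π∥ = 3+8·β ≈ 15.9443, π⊥ = 3+8·β' ≈ -1.9443 ∉ [-1.4, -0.6) ⇒ out
candidate 2: (m,n)=(12,22) → π∥ = 12+22·β ≈ 47.5967, π⊥ = 12+22·β' ≈ -1.5967 ∉ [-1.4, -0.6) ⇒ out
candidate 3: (m,n)=(15,24) → π∥ = 15+24·β ≈ 53.8328, π⊥ = 15+24·β' ≈ 0.1672 ∉ [-1.4, -0.6) ⇒ out
candidate 4: (m,n)=(-18,0) → π∥ = -18+0·β ≈ -18.0000, π⊥ = -18+0·β' ≈ -18.0000 ∉ [-1.4, -0.6) ⇒ out
candidate 5: (m,n)=(-11,-16) → π∥ = -11-16·β ≈ -36.8885, π⊥ = -11-16·β' ≈ -1.1115 ∈ [-1.4, -0.6) ⇒ IN Λ
candidate 6: (m,n)=(-3,-1) → π∥ = -3-1·β ≈ -4.6180, π⊥ = -3-1·β' ≈ -2.3820 ∉ [-1.4, -0.6) ⇒ out

5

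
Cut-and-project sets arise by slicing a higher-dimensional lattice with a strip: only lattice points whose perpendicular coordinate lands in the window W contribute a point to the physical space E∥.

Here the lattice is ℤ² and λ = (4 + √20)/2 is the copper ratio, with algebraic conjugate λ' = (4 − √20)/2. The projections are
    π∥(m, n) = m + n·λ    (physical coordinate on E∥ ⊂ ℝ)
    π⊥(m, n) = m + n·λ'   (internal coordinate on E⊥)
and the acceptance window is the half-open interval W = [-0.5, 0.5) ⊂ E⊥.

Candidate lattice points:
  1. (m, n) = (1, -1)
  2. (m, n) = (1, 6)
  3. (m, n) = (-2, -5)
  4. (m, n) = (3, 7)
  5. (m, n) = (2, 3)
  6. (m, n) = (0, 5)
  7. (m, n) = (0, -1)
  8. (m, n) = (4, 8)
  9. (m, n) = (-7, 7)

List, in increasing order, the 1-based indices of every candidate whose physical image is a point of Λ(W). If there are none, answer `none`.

λ' = (4−√20)/2 ≈ -0.236068.
[1] lift (1,-1): star map gives 1.236068; window check -0.5 ≤ 1.236068 < 0.5 is false → out
[2] lift (1,6): star map gives -0.416408; window check -0.5 ≤ -0.416408 < 0.5 is true → IN Λ
[3] lift (-2,-5): star map gives -0.819660; window check -0.5 ≤ -0.819660 < 0.5 is false → out
[4] lift (3,7): star map gives 1.347524; window check -0.5 ≤ 1.347524 < 0.5 is false → out
[5] lift (2,3): star map gives 1.291796; window check -0.5 ≤ 1.291796 < 0.5 is false → out
[6] lift (0,5): star map gives -1.180340; window check -0.5 ≤ -1.180340 < 0.5 is false → out
[7] lift (0,-1): star map gives 0.236068; window check -0.5 ≤ 0.236068 < 0.5 is true → IN Λ
[8] lift (4,8): star map gives 2.111456; window check -0.5 ≤ 2.111456 < 0.5 is false → out
[9] lift (-7,7): star map gives -8.652476; window check -0.5 ≤ -8.652476 < 0.5 is false → out

2, 7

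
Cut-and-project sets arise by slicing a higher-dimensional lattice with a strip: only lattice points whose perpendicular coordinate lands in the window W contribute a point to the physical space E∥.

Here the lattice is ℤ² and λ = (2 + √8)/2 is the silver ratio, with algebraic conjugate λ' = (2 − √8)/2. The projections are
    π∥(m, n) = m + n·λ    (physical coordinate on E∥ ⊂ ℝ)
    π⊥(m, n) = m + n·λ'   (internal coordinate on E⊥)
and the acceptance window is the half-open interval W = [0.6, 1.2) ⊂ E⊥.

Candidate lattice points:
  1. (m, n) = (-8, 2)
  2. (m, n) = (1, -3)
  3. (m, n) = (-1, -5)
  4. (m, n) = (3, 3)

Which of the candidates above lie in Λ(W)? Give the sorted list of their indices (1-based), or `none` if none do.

Compute λ' = (2−√8)/2 = -0.4142, so π⊥(m,n) = m -0.4142·n.
#1 (-8,2): internal coord -8 + (2)·λ' = -8.8284; -8.8284 ∉ [0.6, 1.2) → out
#2 (1,-3): internal coord 1 + (-3)·λ' = +2.2426; +2.2426 ∉ [0.6, 1.2) → out
#3 (-1,-5): internal coord -1 + (-5)·λ' = +1.0711; +1.0711 ∈ [0.6, 1.2) → IN Λ
#4 (3,3): internal coord 3 + (3)·λ' = +1.7574; +1.7574 ∉ [0.6, 1.2) → out

3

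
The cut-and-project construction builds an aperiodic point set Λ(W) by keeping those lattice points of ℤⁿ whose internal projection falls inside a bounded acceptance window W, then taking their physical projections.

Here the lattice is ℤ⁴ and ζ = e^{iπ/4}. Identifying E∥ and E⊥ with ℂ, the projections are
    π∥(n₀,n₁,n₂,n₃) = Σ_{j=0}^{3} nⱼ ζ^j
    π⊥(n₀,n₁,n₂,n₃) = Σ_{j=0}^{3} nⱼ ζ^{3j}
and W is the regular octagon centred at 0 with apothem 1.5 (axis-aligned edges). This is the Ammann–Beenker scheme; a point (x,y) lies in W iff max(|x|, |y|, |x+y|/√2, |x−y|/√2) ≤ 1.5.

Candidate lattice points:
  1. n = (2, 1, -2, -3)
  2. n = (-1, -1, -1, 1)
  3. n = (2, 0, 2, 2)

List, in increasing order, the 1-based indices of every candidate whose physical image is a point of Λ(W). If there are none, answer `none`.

With ζ = e^{iπ/4} the internal vectors are ζ^0,ζ^3,ζ^6,ζ^9.
#1 (2, 1, -2, -3): internal (-0.8284, 0.5858); octagon support 1.0000 vs apothem 1.5 → ∈ W
#2 (-1, -1, -1, 1): internal (0.4142, 1.0000); octagon support 1.0000 vs apothem 1.5 → ∈ W
#3 (2, 0, 2, 2): internal (3.4142, -0.5858); octagon support 3.4142 vs apothem 1.5 → ∉ W

1, 2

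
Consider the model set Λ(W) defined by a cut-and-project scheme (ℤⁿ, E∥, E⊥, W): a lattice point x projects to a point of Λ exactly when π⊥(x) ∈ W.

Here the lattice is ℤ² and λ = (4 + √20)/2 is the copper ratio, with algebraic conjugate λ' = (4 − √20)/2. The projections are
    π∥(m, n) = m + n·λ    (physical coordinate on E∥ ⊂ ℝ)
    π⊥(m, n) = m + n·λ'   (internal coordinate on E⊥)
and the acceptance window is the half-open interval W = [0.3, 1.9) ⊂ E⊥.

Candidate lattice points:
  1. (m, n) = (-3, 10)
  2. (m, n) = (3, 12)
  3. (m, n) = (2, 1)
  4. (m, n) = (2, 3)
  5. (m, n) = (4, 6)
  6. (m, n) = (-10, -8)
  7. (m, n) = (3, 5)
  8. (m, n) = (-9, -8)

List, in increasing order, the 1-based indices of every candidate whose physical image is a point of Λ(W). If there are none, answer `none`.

Compute λ' = (4−√20)/2 = -0.236068, so π⊥(m,n) = m -0.236068·n.
[1] lift (-3,10): star map gives -5.360680; window check 0.3 ≤ -5.360680 < 1.9 is false → out
[2] lift (3,12): star map gives 0.167184; window check 0.3 ≤ 0.167184 < 1.9 is false → out
[3] lift (2,1): star map gives 1.763932; window check 0.3 ≤ 1.763932 < 1.9 is true → IN Λ
[4] lift (2,3): star map gives 1.291796; window check 0.3 ≤ 1.291796 < 1.9 is true → IN Λ
[5] lift (4,6): star map gives 2.583592; window check 0.3 ≤ 2.583592 < 1.9 is false → out
[6] lift (-10,-8): star map gives -8.111456; window check 0.3 ≤ -8.111456 < 1.9 is false → out
[7] lift (3,5): star map gives 1.819660; window check 0.3 ≤ 1.819660 < 1.9 is true → IN Λ
[8] lift (-9,-8): star map gives -7.111456; window check 0.3 ≤ -7.111456 < 1.9 is false → out

3, 4, 7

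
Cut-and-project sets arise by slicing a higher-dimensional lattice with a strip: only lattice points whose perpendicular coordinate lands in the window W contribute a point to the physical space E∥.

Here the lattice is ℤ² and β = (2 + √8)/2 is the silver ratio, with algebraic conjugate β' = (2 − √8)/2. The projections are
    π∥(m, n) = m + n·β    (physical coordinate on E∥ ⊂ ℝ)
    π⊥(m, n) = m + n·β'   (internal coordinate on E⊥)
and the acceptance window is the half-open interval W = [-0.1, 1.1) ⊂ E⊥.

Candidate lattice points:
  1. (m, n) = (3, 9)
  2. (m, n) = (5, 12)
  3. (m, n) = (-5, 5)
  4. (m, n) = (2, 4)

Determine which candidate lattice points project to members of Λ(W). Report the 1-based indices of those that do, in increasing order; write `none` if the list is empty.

2, 4

Compute β' = (2−√8)/2 = -0.4142, so π⊥(m,n) = m -0.4142·n.
#1 (3,9): internal coord 3 + (9)·β' = -0.7279; -0.7279 ∉ [-0.1, 1.1) → out
#2 (5,12): internal coord 5 + (12)·β' = +0.0294; +0.0294 ∈ [-0.1, 1.1) → IN Λ
#3 (-5,5): internal coord -5 + (5)·β' = -7.0711; -7.0711 ∉ [-0.1, 1.1) → out
#4 (2,4): internal coord 2 + (4)·β' = +0.3431; +0.3431 ∈ [-0.1, 1.1) → IN Λ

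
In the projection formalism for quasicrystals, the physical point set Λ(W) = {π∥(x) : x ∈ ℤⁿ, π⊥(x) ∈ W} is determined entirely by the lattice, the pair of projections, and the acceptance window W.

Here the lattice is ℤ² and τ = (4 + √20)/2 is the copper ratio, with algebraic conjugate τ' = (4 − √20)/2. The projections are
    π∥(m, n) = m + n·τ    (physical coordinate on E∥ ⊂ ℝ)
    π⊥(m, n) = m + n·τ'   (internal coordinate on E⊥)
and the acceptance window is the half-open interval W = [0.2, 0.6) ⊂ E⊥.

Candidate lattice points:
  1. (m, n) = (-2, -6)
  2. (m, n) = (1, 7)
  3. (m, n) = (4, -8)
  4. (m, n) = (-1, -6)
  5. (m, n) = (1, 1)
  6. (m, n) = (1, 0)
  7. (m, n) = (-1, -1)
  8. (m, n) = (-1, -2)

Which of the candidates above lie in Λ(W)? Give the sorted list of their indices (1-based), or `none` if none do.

Compute τ' = (4−√20)/2 = -0.236068, so π⊥(m,n) = m -0.236068·n.
candidate 1: (m,n)=(-2,-6) → π∥ = -2-6·τ ≈ -27.416408, π⊥ = -2-6·τ' ≈ -0.583592 ∉ [0.2, 0.6) ⇒ out
candidate 2: (m,n)=(1,7) → π∥ = 1+7·τ ≈ 30.652476, π⊥ = 1+7·τ' ≈ -0.652476 ∉ [0.2, 0.6) ⇒ out
candidate 3: (m,n)=(4,-8) → π∥ = 4-8·τ ≈ -29.888544, π⊥ = 4-8·τ' ≈ 5.888544 ∉ [0.2, 0.6) ⇒ out
candidate 4: (m,n)=(-1,-6) → π∥ = -1-6·τ ≈ -26.416408, π⊥ = -1-6·τ' ≈ 0.416408 ∈ [0.2, 0.6) ⇒ IN Λ
candidate 5: (m,n)=(1,1) → π∥ = 1+1·τ ≈ 5.236068, π⊥ = 1+1·τ' ≈ 0.763932 ∉ [0.2, 0.6) ⇒ out
candidate 6: (m,n)=(1,0) → π∥ = 1+0·τ ≈ 1.000000, π⊥ = 1+0·τ' ≈ 1.000000 ∉ [0.2, 0.6) ⇒ out
candidate 7: (m,n)=(-1,-1) → π∥ = -1-1·τ ≈ -5.236068, π⊥ = -1-1·τ' ≈ -0.763932 ∉ [0.2, 0.6) ⇒ out
candidate 8: (m,n)=(-1,-2) → π∥ = -1-2·τ ≈ -9.472136, π⊥ = -1-2·τ' ≈ -0.527864 ∉ [0.2, 0.6) ⇒ out

4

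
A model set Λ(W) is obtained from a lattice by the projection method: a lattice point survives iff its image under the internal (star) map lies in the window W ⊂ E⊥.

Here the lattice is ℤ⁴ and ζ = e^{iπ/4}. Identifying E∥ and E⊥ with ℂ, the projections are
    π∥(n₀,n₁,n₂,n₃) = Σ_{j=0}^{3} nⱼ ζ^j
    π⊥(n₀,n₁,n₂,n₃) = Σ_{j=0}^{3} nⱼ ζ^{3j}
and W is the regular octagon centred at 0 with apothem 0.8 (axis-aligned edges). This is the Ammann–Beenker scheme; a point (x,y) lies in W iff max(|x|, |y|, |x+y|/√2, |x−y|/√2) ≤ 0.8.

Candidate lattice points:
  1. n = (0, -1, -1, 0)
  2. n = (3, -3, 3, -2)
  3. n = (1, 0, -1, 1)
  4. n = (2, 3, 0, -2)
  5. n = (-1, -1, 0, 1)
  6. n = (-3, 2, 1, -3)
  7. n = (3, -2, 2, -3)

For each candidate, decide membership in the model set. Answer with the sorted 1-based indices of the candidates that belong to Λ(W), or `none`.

With ζ = e^{iπ/4} the internal vectors are ζ^0,ζ^3,ζ^6,ζ^9.
candidate 1: n = (0, -1, -1, 0) → π⊥ ≈ (+0.7071, +0.2929); max(|x|,|y|,|x±y|/√2) = 0.7071 ≤ 0.8 ⇒ ∈ W
candidate 2: n = (3, -3, 3, -2) → π⊥ ≈ (+3.7071, -6.5355); max(|x|,|y|,|x±y|/√2) = 7.2426 > 0.8 ⇒ ∉ W
candidate 3: n = (1, 0, -1, 1) → π⊥ ≈ (+1.7071, +1.7071); max(|x|,|y|,|x±y|/√2) = 2.4142 > 0.8 ⇒ ∉ W
candidate 4: n = (2, 3, 0, -2) → π⊥ ≈ (-1.5355, +0.7071); max(|x|,|y|,|x±y|/√2) = 1.5858 > 0.8 ⇒ ∉ W
candidate 5: n = (-1, -1, 0, 1) → π⊥ ≈ (+0.4142, +0.0000); max(|x|,|y|,|x±y|/√2) = 0.4142 ≤ 0.8 ⇒ ∈ W
candidate 6: n = (-3, 2, 1, -3) → π⊥ ≈ (-6.5355, -1.7071); max(|x|,|y|,|x±y|/√2) = 6.5355 > 0.8 ⇒ ∉ W
candidate 7: n = (3, -2, 2, -3) → π⊥ ≈ (+2.2929, -5.5355); max(|x|,|y|,|x±y|/√2) = 5.5355 > 0.8 ⇒ ∉ W

1, 5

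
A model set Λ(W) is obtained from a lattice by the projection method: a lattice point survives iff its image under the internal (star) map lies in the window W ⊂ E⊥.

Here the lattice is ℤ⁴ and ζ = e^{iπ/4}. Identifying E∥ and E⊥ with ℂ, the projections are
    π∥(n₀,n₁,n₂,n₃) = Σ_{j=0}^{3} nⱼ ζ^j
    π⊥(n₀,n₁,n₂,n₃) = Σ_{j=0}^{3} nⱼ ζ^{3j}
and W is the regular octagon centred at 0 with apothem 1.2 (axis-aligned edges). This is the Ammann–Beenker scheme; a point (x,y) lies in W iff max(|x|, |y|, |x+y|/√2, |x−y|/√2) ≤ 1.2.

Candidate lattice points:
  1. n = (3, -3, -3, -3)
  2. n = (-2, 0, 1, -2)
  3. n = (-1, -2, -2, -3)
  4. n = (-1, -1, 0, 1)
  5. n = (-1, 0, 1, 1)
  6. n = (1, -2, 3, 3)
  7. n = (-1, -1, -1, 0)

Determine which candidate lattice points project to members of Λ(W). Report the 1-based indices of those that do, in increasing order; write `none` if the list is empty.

4, 5, 7

π⊥(n) = n₀ + n₁ζ³ + n₂ζ⁶ + n₃ζ⁹ where ζ = e^{iπ/4}.
#1 (3, -3, -3, -3): internal (3.00000, -1.24264); octagon support 3.00000 vs apothem 1.2 → ∉ W
#2 (-2, 0, 1, -2): internal (-3.41421, -2.41421); octagon support 4.12132 vs apothem 1.2 → ∉ W
#3 (-1, -2, -2, -3): internal (-1.70711, -1.53553); octagon support 2.29289 vs apothem 1.2 → ∉ W
#4 (-1, -1, 0, 1): internal (0.41421, 0.00000); octagon support 0.41421 vs apothem 1.2 → ∈ W
#5 (-1, 0, 1, 1): internal (-0.29289, -0.29289); octagon support 0.41421 vs apothem 1.2 → ∈ W
#6 (1, -2, 3, 3): internal (4.53553, -2.29289); octagon support 4.82843 vs apothem 1.2 → ∉ W
#7 (-1, -1, -1, 0): internal (-0.29289, 0.29289); octagon support 0.41421 vs apothem 1.2 → ∈ W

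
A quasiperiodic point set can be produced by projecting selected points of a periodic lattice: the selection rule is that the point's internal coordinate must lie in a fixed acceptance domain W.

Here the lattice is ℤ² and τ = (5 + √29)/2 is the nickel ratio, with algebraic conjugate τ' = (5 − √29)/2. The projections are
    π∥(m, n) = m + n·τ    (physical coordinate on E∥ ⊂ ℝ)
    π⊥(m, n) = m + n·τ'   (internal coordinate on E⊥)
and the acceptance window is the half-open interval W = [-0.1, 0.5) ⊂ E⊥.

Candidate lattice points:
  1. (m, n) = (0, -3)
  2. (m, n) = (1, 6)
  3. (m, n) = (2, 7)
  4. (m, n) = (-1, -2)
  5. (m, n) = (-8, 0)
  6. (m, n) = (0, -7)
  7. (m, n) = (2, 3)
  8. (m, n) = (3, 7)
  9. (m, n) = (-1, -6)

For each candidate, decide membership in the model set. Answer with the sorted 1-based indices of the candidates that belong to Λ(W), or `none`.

9

τ' = (5−√29)/2 ≈ -0.19258.
[1] lift (0,-3): star map gives 0.57775; window check -0.1 ≤ 0.57775 < 0.5 is false → out
[2] lift (1,6): star map gives -0.15549; window check -0.1 ≤ -0.15549 < 0.5 is false → out
[3] lift (2,7): star map gives 0.65192; window check -0.1 ≤ 0.65192 < 0.5 is false → out
[4] lift (-1,-2): star map gives -0.61484; window check -0.1 ≤ -0.61484 < 0.5 is false → out
[5] lift (-8,0): star map gives -8.00000; window check -0.1 ≤ -8.00000 < 0.5 is false → out
[6] lift (0,-7): star map gives 1.34808; window check -0.1 ≤ 1.34808 < 0.5 is false → out
[7] lift (2,3): star map gives 1.42225; window check -0.1 ≤ 1.42225 < 0.5 is false → out
[8] lift (3,7): star map gives 1.65192; window check -0.1 ≤ 1.65192 < 0.5 is false → out
[9] lift (-1,-6): star map gives 0.15549; window check -0.1 ≤ 0.15549 < 0.5 is true → IN Λ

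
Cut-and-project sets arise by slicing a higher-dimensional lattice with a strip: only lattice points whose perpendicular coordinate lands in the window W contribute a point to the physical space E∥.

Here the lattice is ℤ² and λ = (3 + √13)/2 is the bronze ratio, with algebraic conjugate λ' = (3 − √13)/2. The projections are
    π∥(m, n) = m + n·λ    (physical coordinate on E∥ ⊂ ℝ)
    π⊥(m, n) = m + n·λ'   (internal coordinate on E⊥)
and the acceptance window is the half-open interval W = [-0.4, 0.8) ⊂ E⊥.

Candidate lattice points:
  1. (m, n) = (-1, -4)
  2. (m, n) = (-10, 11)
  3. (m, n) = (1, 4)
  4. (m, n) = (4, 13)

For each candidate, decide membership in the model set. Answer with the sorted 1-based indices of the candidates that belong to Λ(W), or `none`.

Numerically λ ≈ 3.30278 and λ' = −1/λ ≈ -0.30278.
#1 (-1,-4): internal coord -1 + (-4)·λ' = +0.21110; +0.21110 ∈ [-0.4, 0.8) → IN Λ
#2 (-10,11): internal coord -10 + (11)·λ' = -13.33053; -13.33053 ∉ [-0.4, 0.8) → out
#3 (1,4): internal coord 1 + (4)·λ' = -0.21110; -0.21110 ∈ [-0.4, 0.8) → IN Λ
#4 (4,13): internal coord 4 + (13)·λ' = +0.06392; +0.06392 ∈ [-0.4, 0.8) → IN Λ

1, 3, 4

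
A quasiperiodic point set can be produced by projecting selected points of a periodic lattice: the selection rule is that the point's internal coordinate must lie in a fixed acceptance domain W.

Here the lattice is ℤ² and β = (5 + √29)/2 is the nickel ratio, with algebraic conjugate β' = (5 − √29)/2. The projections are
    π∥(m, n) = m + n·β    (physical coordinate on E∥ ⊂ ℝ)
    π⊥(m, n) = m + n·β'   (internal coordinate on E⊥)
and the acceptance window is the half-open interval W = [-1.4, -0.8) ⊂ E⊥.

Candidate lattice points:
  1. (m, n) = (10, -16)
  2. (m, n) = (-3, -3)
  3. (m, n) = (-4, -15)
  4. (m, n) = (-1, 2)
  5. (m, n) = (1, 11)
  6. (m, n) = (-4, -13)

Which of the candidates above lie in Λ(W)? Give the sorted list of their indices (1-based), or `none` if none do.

Compute β' = (5−√29)/2 = -0.192582, so π⊥(m,n) = m -0.192582·n.
#1 (10,-16): internal coord 10 + (-16)·β' = +13.081318; +13.081318 ∉ [-1.4, -0.8) → out
#2 (-3,-3): internal coord -3 + (-3)·β' = -2.422253; -2.422253 ∉ [-1.4, -0.8) → out
#3 (-4,-15): internal coord -4 + (-15)·β' = -1.111264; -1.111264 ∈ [-1.4, -0.8) → IN Λ
#4 (-1,2): internal coord -1 + (2)·β' = -1.385165; -1.385165 ∈ [-1.4, -0.8) → IN Λ
#5 (1,11): internal coord 1 + (11)·β' = -1.118406; -1.118406 ∈ [-1.4, -0.8) → IN Λ
#6 (-4,-13): internal coord -4 + (-13)·β' = -1.496429; -1.496429 ∉ [-1.4, -0.8) → out

3, 4, 5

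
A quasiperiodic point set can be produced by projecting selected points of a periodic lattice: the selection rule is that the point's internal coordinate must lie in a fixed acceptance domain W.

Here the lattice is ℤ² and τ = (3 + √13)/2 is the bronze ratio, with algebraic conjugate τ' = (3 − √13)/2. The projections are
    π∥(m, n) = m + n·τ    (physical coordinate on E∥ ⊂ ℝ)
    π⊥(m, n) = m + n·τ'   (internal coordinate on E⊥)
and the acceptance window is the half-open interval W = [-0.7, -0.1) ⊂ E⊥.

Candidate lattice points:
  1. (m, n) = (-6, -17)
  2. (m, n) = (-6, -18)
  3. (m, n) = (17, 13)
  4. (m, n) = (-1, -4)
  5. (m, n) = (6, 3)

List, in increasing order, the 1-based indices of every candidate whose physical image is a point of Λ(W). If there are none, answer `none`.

2

τ' = (3−√13)/2 ≈ -0.3028.
candidate 1: (m,n)=(-6,-17) → π∥ = -6-17·τ ≈ -62.1472, π⊥ = -6-17·τ' ≈ -0.8528 ∉ [-0.7, -0.1) ⇒ out
candidate 2: (m,n)=(-6,-18) → π∥ = -6-18·τ ≈ -65.4500, π⊥ = -6-18·τ' ≈ -0.5500 ∈ [-0.7, -0.1) ⇒ IN Λ
candidate 3: (m,n)=(17,13) → π∥ = 17+13·τ ≈ 59.9361, π⊥ = 17+13·τ' ≈ 13.0639 ∉ [-0.7, -0.1) ⇒ out
candidate 4: (m,n)=(-1,-4) → π∥ = -1-4·τ ≈ -14.2111, π⊥ = -1-4·τ' ≈ 0.2111 ∉ [-0.7, -0.1) ⇒ out
candidate 5: (m,n)=(6,3) → π∥ = 6+3·τ ≈ 15.9083, π⊥ = 6+3·τ' ≈ 5.0917 ∉ [-0.7, -0.1) ⇒ out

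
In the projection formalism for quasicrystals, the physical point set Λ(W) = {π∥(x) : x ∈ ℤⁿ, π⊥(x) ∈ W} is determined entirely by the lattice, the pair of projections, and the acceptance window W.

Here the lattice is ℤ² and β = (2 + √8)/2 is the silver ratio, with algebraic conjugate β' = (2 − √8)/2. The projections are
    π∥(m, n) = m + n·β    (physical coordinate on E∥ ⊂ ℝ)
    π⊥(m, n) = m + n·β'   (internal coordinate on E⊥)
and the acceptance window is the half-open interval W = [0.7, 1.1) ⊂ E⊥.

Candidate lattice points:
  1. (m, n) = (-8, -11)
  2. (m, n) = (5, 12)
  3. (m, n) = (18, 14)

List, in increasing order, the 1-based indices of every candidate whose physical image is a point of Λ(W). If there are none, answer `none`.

Numerically β ≈ 2.4142 and β' = −1/β ≈ -0.4142.
candidate 1: (m,n)=(-8,-11) → π∥ = -8-11·β ≈ -34.5563, π⊥ = -8-11·β' ≈ -3.4437 ∉ [0.7, 1.1) ⇒ out
candidate 2: (m,n)=(5,12) → π∥ = 5+12·β ≈ 33.9706, π⊥ = 5+12·β' ≈ 0.0294 ∉ [0.7, 1.1) ⇒ out
candidate 3: (m,n)=(18,14) → π∥ = 18+14·β ≈ 51.7990, π⊥ = 18+14·β' ≈ 12.2010 ∉ [0.7, 1.1) ⇒ out

none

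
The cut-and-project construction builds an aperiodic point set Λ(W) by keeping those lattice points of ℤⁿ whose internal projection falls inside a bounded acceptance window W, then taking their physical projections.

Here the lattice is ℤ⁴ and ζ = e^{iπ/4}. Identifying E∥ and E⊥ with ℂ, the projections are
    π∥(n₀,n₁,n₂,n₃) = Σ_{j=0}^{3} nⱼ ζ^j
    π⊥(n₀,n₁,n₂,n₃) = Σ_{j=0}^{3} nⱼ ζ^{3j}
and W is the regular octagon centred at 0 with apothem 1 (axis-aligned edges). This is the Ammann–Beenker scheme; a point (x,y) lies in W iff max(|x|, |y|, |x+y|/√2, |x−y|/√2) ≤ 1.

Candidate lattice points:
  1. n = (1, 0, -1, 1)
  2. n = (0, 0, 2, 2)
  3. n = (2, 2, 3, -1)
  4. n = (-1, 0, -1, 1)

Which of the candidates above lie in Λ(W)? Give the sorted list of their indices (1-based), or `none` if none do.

none

Internal map: ζ^{3j} for j=0..3 gives (1,0), (−√2/2,√2/2), (0,−1), (√2/2,√2/2).
candidate 1: n = (1, 0, -1, 1) → π⊥ ≈ (+1.707107, +1.707107); max(|x|,|y|,|x±y|/√2) = 2.414214 > 1 ⇒ ∉ W
candidate 2: n = (0, 0, 2, 2) → π⊥ ≈ (+1.414214, -0.585786); max(|x|,|y|,|x±y|/√2) = 1.414214 > 1 ⇒ ∉ W
candidate 3: n = (2, 2, 3, -1) → π⊥ ≈ (-0.121320, -2.292893); max(|x|,|y|,|x±y|/√2) = 2.292893 > 1 ⇒ ∉ W
candidate 4: n = (-1, 0, -1, 1) → π⊥ ≈ (-0.292893, +1.707107); max(|x|,|y|,|x±y|/√2) = 1.707107 > 1 ⇒ ∉ W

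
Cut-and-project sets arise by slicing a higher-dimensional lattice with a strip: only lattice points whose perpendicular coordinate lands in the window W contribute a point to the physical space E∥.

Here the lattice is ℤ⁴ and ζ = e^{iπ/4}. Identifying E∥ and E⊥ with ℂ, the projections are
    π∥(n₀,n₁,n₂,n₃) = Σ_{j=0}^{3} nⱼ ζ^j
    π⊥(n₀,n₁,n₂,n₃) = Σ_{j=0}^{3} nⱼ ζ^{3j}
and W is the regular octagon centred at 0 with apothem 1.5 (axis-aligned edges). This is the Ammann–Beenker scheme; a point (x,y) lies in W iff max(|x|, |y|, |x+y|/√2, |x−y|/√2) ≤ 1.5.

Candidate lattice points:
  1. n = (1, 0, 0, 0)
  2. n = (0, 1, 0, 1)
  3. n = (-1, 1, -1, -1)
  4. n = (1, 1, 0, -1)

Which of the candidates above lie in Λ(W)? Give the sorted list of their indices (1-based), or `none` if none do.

1, 2, 4

With ζ = e^{iπ/4} the internal vectors are ζ^0,ζ^3,ζ^6,ζ^9.
candidate 1: n = (1, 0, 0, 0) → π⊥ ≈ (+1.000000, +0.000000); max(|x|,|y|,|x±y|/√2) = 1.000000 ≤ 1.5 ⇒ ∈ W
candidate 2: n = (0, 1, 0, 1) → π⊥ ≈ (+0.000000, +1.414214); max(|x|,|y|,|x±y|/√2) = 1.414214 ≤ 1.5 ⇒ ∈ W
candidate 3: n = (-1, 1, -1, -1) → π⊥ ≈ (-2.414214, +1.000000); max(|x|,|y|,|x±y|/√2) = 2.414214 > 1.5 ⇒ ∉ W
candidate 4: n = (1, 1, 0, -1) → π⊥ ≈ (-0.414214, +0.000000); max(|x|,|y|,|x±y|/√2) = 0.414214 ≤ 1.5 ⇒ ∈ W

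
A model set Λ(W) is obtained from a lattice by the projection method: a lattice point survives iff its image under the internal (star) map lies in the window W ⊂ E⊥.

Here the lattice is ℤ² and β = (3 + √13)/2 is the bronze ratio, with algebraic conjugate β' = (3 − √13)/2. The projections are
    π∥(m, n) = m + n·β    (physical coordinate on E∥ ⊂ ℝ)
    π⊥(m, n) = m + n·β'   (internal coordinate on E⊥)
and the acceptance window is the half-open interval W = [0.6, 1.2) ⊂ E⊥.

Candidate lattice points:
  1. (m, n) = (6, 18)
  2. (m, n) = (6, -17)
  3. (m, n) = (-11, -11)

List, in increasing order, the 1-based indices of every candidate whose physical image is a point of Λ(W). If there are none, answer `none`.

none

Numerically β ≈ 3.3028 and β' = −1/β ≈ -0.3028.
candidate 1: (m,n)=(6,18) → π∥ = 6+18·β ≈ 65.4500, π⊥ = 6+18·β' ≈ 0.5500 ∉ [0.6, 1.2) ⇒ out
candidate 2: (m,n)=(6,-17) → π∥ = 6-17·β ≈ -50.1472, π⊥ = 6-17·β' ≈ 11.1472 ∉ [0.6, 1.2) ⇒ out
candidate 3: (m,n)=(-11,-11) → π∥ = -11-11·β ≈ -47.3305, π⊥ = -11-11·β' ≈ -7.6695 ∉ [0.6, 1.2) ⇒ out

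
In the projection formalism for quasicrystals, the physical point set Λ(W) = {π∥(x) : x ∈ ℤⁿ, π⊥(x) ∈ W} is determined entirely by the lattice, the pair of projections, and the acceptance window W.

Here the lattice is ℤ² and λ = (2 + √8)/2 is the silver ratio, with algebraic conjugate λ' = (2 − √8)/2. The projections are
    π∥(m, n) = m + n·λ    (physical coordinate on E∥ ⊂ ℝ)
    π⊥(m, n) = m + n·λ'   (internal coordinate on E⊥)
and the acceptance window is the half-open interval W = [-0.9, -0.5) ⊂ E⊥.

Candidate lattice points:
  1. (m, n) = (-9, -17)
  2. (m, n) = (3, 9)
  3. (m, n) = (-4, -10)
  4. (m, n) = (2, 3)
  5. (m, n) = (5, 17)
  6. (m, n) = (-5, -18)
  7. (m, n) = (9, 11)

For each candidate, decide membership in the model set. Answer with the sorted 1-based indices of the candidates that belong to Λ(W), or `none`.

Numerically λ ≈ 2.414214 and λ' = −1/λ ≈ -0.414214.
[1] lift (-9,-17): star map gives -1.958369; window check -0.9 ≤ -1.958369 < -0.5 is false → out
[2] lift (3,9): star map gives -0.727922; window check -0.9 ≤ -0.727922 < -0.5 is true → IN Λ
[3] lift (-4,-10): star map gives 0.142136; window check -0.9 ≤ 0.142136 < -0.5 is false → out
[4] lift (2,3): star map gives 0.757359; window check -0.9 ≤ 0.757359 < -0.5 is false → out
[5] lift (5,17): star map gives -2.041631; window check -0.9 ≤ -2.041631 < -0.5 is false → out
[6] lift (-5,-18): star map gives 2.455844; window check -0.9 ≤ 2.455844 < -0.5 is false → out
[7] lift (9,11): star map gives 4.443651; window check -0.9 ≤ 4.443651 < -0.5 is false → out

2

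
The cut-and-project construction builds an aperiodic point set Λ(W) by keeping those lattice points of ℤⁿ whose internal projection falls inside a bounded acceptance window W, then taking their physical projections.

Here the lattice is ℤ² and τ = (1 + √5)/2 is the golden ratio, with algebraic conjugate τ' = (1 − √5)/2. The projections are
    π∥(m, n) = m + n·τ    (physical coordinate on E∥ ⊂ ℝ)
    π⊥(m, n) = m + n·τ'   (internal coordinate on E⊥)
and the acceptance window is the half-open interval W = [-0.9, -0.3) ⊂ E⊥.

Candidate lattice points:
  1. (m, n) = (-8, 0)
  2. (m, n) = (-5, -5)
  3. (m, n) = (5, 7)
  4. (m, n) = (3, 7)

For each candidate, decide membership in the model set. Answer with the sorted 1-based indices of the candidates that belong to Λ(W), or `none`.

none

τ' = (1−√5)/2 ≈ -0.6180.
[1] lift (-8,0): star map gives -8.0000; window check -0.9 ≤ -8.0000 < -0.3 is false → out
[2] lift (-5,-5): star map gives -1.9098; window check -0.9 ≤ -1.9098 < -0.3 is false → out
[3] lift (5,7): star map gives 0.6738; window check -0.9 ≤ 0.6738 < -0.3 is false → out
[4] lift (3,7): star map gives -1.3262; window check -0.9 ≤ -1.3262 < -0.3 is false → out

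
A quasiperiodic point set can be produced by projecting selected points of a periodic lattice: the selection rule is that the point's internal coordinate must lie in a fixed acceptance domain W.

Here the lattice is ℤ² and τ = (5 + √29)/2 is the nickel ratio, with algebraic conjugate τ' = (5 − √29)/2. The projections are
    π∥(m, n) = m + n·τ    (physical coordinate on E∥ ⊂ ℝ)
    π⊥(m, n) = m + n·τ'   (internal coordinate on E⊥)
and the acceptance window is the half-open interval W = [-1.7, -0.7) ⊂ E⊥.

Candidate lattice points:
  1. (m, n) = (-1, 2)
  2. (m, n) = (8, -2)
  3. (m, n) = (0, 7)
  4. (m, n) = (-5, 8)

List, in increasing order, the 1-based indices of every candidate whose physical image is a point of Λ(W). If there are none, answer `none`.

Compute τ' = (5−√29)/2 = -0.1926, so π⊥(m,n) = m -0.1926·n.
candidate 1: (m,n)=(-1,2) → π∥ = -1+2·τ ≈ 9.3852, π⊥ = -1+2·τ' ≈ -1.3852 ∈ [-1.7, -0.7) ⇒ IN Λ
candidate 2: (m,n)=(8,-2) → π∥ = 8-2·τ ≈ -2.3852, π⊥ = 8-2·τ' ≈ 8.3852 ∉ [-1.7, -0.7) ⇒ out
candidate 3: (m,n)=(0,7) → π∥ = 0+7·τ ≈ 36.3481, π⊥ = 0+7·τ' ≈ -1.3481 ∈ [-1.7, -0.7) ⇒ IN Λ
candidate 4: (m,n)=(-5,8) → π∥ = -5+8·τ ≈ 36.5407, π⊥ = -5+8·τ' ≈ -6.5407 ∉ [-1.7, -0.7) ⇒ out

1, 3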